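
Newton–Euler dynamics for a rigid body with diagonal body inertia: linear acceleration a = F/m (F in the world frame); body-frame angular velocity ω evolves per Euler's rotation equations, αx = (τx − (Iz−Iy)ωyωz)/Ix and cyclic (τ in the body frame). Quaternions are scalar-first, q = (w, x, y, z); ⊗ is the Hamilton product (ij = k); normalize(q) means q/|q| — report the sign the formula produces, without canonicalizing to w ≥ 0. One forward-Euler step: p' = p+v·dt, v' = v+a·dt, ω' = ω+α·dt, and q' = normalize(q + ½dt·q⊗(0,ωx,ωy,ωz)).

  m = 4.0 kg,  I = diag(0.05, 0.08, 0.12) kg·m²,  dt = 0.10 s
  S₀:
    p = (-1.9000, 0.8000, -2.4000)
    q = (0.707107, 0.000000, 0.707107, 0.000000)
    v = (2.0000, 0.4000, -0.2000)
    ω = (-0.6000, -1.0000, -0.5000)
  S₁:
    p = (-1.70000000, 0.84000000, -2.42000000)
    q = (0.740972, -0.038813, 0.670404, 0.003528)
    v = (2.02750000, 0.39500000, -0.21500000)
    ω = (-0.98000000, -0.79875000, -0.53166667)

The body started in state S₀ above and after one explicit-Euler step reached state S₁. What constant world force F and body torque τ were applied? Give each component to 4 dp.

F = (1.1000, -0.2000, -0.6000)
τ = (-0.1700, 0.1400, -0.0200)

Δv = v₁−v₀ = (0.02750000, -0.00500000, -0.01500000)
applied force F = (1.1000, -0.2000, -0.6000)
Δω = ω₁−ω₀ = (-0.38000000, 0.20125000, -0.03166667)
applied torque τ = (-0.1700, 0.1400, -0.0200)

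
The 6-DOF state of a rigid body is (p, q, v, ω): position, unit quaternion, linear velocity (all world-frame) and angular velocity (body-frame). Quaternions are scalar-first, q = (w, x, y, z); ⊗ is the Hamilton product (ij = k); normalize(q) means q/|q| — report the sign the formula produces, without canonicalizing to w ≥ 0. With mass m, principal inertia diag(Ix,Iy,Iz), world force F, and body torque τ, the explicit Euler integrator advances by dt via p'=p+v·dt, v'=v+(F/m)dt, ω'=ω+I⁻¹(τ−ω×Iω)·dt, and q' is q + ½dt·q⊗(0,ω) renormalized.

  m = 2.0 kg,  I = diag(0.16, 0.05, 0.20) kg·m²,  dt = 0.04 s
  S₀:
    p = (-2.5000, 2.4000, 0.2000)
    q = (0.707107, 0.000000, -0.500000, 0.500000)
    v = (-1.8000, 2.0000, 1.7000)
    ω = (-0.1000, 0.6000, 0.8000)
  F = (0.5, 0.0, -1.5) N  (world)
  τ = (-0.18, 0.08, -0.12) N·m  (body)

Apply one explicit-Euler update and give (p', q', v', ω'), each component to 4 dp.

a = (0.2500, 0.0000, -0.7500)
new position p' = (-2.5720, 2.4800, 0.2680)
v' = v + a·dt = (-1.7900, 2.0000, 1.6700)
α = I⁻¹(τ − ω×Iω) = (-1.5750, 1.5360, -0.6330)
ω' = ω + α·dt = (-0.1630, 0.6614, 0.7747)
2q̇ = q⊗(0,ω) = (-0.1000000, -0.7707107, 0.3742642, 0.5156856)
q + ½dt·q⊗(0,ω), renormalized = (0.7050, -0.0154, -0.4924, 0.5102)

p' = (-2.5720, 2.4800, 0.2680)
q' = (0.7050, -0.0154, -0.4924, 0.5102)
v' = (-1.7900, 2.0000, 1.6700)
ω' = (-0.1630, 0.6614, 0.7747)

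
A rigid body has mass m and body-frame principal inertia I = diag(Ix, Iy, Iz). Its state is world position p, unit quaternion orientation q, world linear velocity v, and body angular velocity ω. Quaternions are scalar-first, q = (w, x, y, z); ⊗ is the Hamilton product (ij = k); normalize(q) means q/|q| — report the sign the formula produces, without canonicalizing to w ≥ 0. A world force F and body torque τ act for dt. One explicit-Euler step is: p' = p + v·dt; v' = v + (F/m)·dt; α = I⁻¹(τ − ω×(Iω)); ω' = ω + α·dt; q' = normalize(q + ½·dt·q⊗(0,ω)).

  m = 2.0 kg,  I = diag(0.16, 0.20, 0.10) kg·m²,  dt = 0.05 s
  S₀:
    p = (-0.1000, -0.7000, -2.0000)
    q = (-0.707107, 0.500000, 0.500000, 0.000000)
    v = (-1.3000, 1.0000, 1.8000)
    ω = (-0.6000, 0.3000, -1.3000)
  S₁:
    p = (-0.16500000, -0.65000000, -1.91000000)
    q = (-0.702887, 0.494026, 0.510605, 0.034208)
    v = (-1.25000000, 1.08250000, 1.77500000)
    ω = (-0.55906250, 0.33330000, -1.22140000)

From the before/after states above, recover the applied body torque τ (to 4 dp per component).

Δω = ω₁−ω₀ = (0.04093750, 0.03330000, 0.07860000)
ω₀×(Iω₀) = (0.0390, 0.0468, -0.0072)
τ = I·(Δω/dt) + ω₀×(Iω₀) = (0.1700, 0.1800, 0.1500)

τ = (0.1700, 0.1800, 0.1500)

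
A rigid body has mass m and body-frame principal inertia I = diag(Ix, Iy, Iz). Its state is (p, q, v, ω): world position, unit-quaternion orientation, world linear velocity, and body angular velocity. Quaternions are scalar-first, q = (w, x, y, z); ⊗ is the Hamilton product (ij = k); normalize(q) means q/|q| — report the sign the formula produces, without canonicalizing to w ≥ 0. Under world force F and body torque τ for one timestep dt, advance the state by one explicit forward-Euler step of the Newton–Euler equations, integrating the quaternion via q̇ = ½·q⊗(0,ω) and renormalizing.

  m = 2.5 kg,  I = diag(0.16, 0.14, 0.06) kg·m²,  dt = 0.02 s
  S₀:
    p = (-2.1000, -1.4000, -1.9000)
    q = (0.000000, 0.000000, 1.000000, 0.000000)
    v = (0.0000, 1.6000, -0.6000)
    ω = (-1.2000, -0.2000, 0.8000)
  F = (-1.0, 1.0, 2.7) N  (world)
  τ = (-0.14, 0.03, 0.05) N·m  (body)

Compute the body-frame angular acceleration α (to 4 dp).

gyro term ω×Iω = (0.0128, -0.0960, -0.0048)
α = I⁻¹(τ − ω×Iω) = (-0.9550, 0.9000, 0.9133)

α = (-0.9550, 0.9000, 0.9133)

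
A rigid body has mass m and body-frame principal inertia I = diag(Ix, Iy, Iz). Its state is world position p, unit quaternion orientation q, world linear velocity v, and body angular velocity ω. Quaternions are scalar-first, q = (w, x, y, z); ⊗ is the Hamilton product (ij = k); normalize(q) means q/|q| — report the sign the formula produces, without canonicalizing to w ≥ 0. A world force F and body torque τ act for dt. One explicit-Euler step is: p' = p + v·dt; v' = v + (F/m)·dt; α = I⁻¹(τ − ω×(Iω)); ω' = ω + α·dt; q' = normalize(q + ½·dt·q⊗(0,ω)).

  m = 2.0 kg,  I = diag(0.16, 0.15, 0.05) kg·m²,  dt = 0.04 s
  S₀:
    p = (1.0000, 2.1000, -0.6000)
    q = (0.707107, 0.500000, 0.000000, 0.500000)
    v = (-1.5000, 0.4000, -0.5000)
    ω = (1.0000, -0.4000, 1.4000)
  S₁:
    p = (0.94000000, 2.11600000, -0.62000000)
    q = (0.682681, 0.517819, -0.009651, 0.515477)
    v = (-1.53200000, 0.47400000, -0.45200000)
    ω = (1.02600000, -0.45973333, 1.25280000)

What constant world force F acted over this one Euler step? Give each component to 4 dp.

F = (-1.6000, 3.7000, 2.4000)

Δv = v₁−v₀ = (-0.03200000, 0.07400000, 0.04800000)
applied force F = (-1.6000, 3.7000, 2.4000)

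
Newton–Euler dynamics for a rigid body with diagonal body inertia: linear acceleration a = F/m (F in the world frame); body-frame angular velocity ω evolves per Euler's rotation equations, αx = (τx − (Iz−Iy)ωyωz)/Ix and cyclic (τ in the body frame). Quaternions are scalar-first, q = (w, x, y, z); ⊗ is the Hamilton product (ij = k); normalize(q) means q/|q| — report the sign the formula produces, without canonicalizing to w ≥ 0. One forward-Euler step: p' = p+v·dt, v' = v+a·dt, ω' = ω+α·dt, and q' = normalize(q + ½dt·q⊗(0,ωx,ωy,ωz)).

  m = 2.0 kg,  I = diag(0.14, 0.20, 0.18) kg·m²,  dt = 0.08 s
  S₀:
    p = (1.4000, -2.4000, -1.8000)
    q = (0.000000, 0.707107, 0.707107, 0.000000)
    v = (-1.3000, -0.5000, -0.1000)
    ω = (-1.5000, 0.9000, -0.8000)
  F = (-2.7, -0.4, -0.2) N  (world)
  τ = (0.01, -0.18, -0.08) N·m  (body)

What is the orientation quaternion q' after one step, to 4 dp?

q' = (0.0169, 0.6825, 0.7276, 0.0677)

Hamilton product q⊗(0,ω) = (0.4242642, -0.5656856, 0.5656856, 1.6970568)
updated quaternion q' = (0.0169, 0.6825, 0.7276, 0.0677)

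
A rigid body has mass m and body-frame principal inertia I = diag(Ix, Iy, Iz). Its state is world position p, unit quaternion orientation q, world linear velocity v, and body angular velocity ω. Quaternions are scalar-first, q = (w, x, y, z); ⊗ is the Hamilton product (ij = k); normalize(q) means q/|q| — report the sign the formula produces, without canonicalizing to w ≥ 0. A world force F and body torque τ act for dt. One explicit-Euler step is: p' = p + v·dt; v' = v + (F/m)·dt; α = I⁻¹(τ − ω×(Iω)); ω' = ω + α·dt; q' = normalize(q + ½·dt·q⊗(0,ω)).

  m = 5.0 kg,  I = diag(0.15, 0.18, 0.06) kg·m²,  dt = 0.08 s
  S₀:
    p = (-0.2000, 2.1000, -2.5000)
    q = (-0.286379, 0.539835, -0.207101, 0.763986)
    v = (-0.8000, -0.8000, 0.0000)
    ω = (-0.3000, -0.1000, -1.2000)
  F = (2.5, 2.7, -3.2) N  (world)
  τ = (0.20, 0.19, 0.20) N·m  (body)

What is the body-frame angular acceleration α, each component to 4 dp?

ω×(Iω) gyroscopic = (-0.0144, 0.0324, 0.0009)
(τ − ω×Iω)/I = (1.4293, 0.8756, 3.3183)

α = (1.4293, 0.8756, 3.3183)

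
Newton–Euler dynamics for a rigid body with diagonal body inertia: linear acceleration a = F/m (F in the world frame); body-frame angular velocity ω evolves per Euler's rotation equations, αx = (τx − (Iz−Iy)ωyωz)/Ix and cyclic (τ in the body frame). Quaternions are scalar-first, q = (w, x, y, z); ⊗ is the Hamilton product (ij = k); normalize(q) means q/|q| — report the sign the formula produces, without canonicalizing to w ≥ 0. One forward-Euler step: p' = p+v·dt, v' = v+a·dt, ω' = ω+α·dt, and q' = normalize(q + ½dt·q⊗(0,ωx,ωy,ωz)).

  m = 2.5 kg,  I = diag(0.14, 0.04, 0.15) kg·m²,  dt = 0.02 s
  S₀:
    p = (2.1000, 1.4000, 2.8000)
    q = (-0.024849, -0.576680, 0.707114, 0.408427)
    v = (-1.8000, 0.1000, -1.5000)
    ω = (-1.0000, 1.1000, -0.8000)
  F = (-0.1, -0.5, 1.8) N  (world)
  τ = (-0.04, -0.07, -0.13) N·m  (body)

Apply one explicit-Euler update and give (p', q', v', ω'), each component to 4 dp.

p' = p + v·dt = (2.0640, 1.4020, 2.7700)
v + (F/m)dt = (-1.8008, 0.0960, -1.4856)
angular accel α = (0.4057, -1.5500, -1.6000)
ω' = ω + α·dt = (-0.9919, 1.0690, -0.8320)
Hamilton product q⊗(0,ω) = (-1.0277638, -0.9901119, -0.8971049, 0.0926452)
q' = normalize(q + ½dt·q⊗(0,ω)) = (-0.0351, -0.5865, 0.6980, 0.4093)

p' = (2.0640, 1.4020, 2.7700)
q' = (-0.0351, -0.5865, 0.6980, 0.4093)
v' = (-1.8008, 0.0960, -1.4856)
ω' = (-0.9919, 1.0690, -0.8320)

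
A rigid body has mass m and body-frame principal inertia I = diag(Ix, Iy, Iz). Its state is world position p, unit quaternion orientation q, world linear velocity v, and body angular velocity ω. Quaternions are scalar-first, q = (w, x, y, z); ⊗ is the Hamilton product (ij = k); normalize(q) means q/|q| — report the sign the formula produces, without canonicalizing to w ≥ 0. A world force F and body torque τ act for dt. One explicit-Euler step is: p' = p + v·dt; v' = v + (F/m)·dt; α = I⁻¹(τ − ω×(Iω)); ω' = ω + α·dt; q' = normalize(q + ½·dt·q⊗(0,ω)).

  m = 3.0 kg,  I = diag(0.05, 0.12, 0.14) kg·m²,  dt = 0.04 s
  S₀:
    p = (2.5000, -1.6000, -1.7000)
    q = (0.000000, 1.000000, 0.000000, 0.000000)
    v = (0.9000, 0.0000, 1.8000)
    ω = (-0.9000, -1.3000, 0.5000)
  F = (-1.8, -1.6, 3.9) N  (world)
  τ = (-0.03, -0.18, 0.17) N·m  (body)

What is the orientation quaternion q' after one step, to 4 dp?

2q̇ = q⊗(0,ω) = (0.9000000, 0.0000000, -0.5000000, -1.3000000)
q + ½dt·q⊗(0,ω), renormalized = (0.0180, 0.9995, -0.0100, -0.0260)

q' = (0.0180, 0.9995, -0.0100, -0.0260)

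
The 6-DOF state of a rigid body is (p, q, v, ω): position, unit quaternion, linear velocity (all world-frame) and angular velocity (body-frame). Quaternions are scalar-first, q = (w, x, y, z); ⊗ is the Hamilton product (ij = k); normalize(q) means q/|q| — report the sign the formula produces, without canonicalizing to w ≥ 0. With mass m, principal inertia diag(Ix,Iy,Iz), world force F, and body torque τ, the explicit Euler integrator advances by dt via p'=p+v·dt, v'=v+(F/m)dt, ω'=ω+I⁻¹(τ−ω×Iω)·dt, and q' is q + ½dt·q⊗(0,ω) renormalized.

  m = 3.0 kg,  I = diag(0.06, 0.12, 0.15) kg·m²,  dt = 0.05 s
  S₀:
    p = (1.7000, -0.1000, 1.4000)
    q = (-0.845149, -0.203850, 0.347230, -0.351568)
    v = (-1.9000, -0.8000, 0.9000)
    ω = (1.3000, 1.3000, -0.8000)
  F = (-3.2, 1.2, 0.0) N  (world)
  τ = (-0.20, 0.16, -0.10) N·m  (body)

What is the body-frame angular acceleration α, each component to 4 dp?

precession coupling ω×(Iω) = (-0.0312, 0.0936, 0.1014)
(τ − ω×Iω)/I = (-2.8133, 0.5533, -1.3427)

α = (-2.8133, 0.5533, -1.3427)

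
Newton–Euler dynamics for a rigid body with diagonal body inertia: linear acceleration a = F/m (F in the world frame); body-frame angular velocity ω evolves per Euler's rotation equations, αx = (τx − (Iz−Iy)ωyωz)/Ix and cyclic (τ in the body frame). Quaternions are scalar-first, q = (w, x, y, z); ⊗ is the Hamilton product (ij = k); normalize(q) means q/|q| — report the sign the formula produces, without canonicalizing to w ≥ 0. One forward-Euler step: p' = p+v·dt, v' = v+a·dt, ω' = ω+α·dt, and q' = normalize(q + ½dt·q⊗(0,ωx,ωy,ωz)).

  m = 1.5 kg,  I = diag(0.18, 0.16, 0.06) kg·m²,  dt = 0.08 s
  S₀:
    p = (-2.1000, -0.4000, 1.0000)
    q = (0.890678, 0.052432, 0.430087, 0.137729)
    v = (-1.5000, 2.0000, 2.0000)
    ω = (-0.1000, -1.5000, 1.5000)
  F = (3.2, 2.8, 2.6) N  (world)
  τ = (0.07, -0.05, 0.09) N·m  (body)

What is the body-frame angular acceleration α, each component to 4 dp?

α = (-0.8611, -0.2000, 1.5500)

ω×(Iω) gyroscopic = (0.2250, -0.0180, -0.0030)
angular accel α = (-0.8611, -0.2000, 1.5500)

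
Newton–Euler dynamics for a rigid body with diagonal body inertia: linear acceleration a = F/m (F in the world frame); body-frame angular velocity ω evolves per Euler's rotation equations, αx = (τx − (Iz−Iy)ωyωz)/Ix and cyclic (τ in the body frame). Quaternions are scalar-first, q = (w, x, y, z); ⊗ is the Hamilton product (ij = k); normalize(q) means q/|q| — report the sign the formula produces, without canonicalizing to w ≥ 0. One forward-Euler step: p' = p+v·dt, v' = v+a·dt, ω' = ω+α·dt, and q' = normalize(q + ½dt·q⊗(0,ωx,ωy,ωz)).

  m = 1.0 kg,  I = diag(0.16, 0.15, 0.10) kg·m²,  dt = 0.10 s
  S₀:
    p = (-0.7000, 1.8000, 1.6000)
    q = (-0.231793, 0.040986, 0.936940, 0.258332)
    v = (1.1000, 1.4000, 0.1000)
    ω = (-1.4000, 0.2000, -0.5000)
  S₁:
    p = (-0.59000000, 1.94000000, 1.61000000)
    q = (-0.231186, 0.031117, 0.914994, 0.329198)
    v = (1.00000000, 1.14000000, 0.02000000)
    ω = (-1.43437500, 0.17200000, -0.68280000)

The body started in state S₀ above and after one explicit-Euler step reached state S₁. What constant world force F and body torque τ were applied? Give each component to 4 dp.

F = (-1.0000, -2.6000, -0.8000)
τ = (-0.0500, 0.0000, -0.1800)

rate change Δω = (-0.03437500, -0.02800000, -0.18280000)
applied torque τ = (-0.0500, 0.0000, -0.1800)
velocity change Δv = (-0.10000000, -0.26000000, -0.08000000)
m·(v₁−v₀)/dt = (-1.0000, -2.6000, -0.8000)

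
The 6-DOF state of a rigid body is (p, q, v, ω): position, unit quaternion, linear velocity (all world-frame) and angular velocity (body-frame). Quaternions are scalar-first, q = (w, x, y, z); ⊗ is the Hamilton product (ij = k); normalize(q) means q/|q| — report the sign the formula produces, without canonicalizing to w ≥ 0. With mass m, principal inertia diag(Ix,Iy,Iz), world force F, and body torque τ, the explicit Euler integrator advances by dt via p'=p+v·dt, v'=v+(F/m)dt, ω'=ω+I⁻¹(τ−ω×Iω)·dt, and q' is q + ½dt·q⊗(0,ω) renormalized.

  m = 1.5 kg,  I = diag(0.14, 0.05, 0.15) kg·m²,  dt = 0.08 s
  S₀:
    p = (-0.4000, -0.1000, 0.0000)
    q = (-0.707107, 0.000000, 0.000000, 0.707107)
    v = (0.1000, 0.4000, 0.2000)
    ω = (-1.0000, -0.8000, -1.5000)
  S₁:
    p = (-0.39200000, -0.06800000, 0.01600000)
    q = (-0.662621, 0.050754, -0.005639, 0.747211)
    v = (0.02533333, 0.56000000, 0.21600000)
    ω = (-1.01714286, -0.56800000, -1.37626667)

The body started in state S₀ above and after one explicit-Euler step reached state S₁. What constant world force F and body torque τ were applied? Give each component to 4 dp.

v₁ − v₀ = (-0.07466667, 0.16000000, 0.01600000)
F = m·Δv/dt = (-1.4000, 3.0000, 0.3000)
ω₁ − ω₀ = (-0.01714286, 0.23200000, 0.12373333)
gyro term ω₀×Iω₀ = (0.1200, -0.0150, -0.0720)
applied torque τ = (0.0900, 0.1300, 0.1600)

F = (-1.4000, 3.0000, 0.3000)
τ = (0.0900, 0.1300, 0.1600)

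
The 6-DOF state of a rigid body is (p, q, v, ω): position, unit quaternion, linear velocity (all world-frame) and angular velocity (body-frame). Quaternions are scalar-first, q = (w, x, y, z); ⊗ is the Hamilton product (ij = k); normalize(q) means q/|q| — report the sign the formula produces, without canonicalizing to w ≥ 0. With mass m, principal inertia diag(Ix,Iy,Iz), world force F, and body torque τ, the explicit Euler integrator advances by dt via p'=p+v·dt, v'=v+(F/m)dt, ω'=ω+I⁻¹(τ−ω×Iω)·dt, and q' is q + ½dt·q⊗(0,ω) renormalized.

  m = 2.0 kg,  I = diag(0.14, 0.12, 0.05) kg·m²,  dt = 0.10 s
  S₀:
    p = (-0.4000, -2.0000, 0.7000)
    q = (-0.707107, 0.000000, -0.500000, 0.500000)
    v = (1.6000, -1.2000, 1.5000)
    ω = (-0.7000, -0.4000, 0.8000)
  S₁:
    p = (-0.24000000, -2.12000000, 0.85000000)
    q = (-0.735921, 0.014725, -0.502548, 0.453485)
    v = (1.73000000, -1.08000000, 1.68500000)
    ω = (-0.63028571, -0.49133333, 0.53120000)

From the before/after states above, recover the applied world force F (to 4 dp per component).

Δv = v₁−v₀ = (0.13000000, 0.12000000, 0.18500000)
m·(v₁−v₀)/dt = (2.6000, 2.4000, 3.7000)

F = (2.6000, 2.4000, 3.7000)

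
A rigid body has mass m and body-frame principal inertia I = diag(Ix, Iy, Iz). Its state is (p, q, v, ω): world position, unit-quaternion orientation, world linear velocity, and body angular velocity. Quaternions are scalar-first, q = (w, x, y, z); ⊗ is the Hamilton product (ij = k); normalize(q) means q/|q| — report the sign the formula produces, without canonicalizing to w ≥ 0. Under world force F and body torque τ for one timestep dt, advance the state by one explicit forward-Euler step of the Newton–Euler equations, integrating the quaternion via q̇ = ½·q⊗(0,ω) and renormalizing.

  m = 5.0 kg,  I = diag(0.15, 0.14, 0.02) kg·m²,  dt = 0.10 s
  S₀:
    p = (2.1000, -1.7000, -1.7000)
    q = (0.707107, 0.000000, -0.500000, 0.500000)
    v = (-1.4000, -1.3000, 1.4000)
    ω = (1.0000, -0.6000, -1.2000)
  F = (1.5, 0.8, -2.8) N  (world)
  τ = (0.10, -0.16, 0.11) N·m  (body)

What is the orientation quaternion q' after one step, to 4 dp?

q' = (0.7196, 0.0801, -0.4945, 0.4809)

Hamilton product q⊗(0,ω) = (0.3000000, 1.6071070, 0.0757358, -0.3485284)
updated quaternion q' = (0.7196, 0.0801, -0.4945, 0.4809)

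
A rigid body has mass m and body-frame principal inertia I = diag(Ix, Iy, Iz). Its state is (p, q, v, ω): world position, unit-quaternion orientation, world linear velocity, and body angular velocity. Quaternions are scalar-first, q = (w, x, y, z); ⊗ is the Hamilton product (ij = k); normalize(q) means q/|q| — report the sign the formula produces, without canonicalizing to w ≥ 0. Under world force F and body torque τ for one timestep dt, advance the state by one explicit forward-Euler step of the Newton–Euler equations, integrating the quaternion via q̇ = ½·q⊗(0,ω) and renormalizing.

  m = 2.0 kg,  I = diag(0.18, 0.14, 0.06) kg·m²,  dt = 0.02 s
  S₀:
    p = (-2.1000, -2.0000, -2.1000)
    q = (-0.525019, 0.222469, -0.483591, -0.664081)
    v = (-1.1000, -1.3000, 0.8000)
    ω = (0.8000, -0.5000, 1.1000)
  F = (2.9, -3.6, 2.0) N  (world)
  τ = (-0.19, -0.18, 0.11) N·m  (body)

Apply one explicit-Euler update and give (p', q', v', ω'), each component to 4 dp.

gyro term ω×Iω = (0.0440, 0.1056, 0.0160)
angular accel α = (-1.3000, -2.0400, 1.5667)
new body rate ω' = (0.7740, -0.5408, 1.1313)
q⊗(0,ω) = (0.3107184, -1.2840058, -0.5134712, -0.3018826)
q' = normalize(q + ½dt·q⊗(0,ω)) = (-0.5219, 0.2096, -0.4887, -0.6670)
a = F/m = (1.4500, -1.8000, 1.0000)
p + v·dt = (-2.1220, -2.0260, -2.0840)
v' = v + a·dt = (-1.0710, -1.3360, 0.8200)

p' = (-2.1220, -2.0260, -2.0840)
q' = (-0.5219, 0.2096, -0.4887, -0.6670)
v' = (-1.0710, -1.3360, 0.8200)
ω' = (0.7740, -0.5408, 1.1313)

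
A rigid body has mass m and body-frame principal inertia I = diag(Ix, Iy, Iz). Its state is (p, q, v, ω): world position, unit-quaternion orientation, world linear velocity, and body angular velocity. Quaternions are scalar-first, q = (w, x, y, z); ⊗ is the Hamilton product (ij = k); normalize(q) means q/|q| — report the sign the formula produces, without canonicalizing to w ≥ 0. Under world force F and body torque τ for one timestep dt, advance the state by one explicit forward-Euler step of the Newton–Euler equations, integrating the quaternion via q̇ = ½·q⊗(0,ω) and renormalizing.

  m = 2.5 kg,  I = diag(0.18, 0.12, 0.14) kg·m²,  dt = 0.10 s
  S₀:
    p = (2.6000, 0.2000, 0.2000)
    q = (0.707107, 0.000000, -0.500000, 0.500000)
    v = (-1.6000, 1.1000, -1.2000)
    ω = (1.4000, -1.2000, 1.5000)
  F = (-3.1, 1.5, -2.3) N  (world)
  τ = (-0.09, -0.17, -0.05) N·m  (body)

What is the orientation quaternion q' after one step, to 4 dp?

2q̇ = q⊗(0,ω) = (-1.3500000, 0.8399498, -0.1485284, 1.7606605)
q' = normalize(q + ½dt·q⊗(0,ω)) = (0.6351, 0.0417, -0.5039, 0.5839)

q' = (0.6351, 0.0417, -0.5039, 0.5839)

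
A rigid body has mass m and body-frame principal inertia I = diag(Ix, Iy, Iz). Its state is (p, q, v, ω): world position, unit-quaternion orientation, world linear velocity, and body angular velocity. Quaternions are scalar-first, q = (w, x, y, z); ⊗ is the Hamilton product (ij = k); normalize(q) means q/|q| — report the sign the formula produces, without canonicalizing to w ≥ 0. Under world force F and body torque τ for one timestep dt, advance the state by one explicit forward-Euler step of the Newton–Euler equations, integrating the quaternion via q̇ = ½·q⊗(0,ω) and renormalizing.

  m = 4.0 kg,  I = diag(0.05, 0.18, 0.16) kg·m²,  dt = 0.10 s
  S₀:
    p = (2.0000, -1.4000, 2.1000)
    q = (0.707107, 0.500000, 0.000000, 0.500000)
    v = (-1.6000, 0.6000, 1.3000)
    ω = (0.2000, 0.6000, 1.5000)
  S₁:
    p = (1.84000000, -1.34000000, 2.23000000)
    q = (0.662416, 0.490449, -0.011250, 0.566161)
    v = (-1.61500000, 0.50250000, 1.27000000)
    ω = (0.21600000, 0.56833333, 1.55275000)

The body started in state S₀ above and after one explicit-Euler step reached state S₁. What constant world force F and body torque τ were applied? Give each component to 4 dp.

velocity change Δv = (-0.01500000, -0.09750000, -0.03000000)
applied force F = (-0.6000, -3.9000, -1.2000)
rate change Δω = (0.01600000, -0.03166667, 0.05275000)
applied torque τ = (-0.0100, -0.0900, 0.1000)

F = (-0.6000, -3.9000, -1.2000)
τ = (-0.0100, -0.0900, 0.1000)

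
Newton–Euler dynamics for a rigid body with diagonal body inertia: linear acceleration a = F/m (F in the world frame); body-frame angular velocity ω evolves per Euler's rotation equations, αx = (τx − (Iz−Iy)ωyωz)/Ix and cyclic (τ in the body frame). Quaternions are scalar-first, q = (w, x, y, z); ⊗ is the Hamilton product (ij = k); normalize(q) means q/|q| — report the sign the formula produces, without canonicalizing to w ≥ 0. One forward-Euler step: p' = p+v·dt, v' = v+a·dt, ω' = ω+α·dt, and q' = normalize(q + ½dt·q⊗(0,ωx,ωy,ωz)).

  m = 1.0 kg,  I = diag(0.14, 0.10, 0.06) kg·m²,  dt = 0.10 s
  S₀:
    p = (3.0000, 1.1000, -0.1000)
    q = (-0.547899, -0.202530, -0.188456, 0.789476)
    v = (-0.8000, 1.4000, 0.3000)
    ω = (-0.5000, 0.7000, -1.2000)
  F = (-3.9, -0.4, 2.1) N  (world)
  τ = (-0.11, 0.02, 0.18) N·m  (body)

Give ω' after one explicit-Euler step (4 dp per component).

ω×(Iω) gyroscopic = (0.0336, 0.0480, 0.0140)
α = I⁻¹(τ − ω×Iω) = (-1.0257, -0.2800, 2.7667)
ω + α·dt = (-0.6026, 0.6720, -0.9233)

ω' = (-0.6026, 0.6720, -0.9233)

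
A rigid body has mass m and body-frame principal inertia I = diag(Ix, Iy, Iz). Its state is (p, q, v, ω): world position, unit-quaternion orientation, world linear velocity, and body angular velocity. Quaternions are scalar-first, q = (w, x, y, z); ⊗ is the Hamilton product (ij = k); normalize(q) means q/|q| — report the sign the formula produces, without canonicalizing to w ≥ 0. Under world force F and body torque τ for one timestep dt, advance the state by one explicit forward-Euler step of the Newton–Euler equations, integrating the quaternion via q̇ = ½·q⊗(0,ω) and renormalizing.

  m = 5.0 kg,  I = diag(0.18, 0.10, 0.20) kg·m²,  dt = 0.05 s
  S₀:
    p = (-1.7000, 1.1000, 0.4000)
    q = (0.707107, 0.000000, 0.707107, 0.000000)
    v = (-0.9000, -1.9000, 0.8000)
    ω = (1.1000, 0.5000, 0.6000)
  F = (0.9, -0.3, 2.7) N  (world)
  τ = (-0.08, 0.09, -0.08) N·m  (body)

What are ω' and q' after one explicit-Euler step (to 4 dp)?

α = I⁻¹(τ − ω×Iω) = (-0.6111, 1.0320, -0.1800)
ω' = ω + α·dt = (1.0694, 0.5516, 0.5910)
Hamilton product q⊗(0,ω) = (-0.3535535, 1.2020819, 0.3535535, -0.3535535)
q' = normalize(q + ½dt·q⊗(0,ω)) = (0.6979, 0.0300, 0.7155, -0.0088)

ω' = (1.0694, 0.5516, 0.5910)
q' = (0.6979, 0.0300, 0.7155, -0.0088)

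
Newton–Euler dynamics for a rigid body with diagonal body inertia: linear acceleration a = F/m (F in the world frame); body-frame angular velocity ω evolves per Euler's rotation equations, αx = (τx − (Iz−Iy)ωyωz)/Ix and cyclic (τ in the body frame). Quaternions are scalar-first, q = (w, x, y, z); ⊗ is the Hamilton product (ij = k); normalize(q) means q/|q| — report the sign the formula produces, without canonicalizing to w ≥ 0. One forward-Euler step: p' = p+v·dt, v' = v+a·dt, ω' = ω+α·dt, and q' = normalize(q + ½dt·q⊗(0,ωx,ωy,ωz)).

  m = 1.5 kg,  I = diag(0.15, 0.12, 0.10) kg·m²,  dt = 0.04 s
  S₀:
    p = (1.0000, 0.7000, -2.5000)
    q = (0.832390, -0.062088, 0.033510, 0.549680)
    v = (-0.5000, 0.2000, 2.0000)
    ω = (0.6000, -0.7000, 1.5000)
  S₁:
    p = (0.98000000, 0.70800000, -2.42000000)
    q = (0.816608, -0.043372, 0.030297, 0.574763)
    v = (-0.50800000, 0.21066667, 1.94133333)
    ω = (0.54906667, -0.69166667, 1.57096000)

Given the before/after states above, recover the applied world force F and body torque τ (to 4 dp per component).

ω₁ − ω₀ = (-0.05093333, 0.00833333, 0.07096000)
I·α + gyro = (-0.1700, 0.0700, 0.1900)
velocity change Δv = (-0.00800000, 0.01066667, -0.05866667)
m·(v₁−v₀)/dt = (-0.3000, 0.4000, -2.2000)

F = (-0.3000, 0.4000, -2.2000)
τ = (-0.1700, 0.0700, 0.1900)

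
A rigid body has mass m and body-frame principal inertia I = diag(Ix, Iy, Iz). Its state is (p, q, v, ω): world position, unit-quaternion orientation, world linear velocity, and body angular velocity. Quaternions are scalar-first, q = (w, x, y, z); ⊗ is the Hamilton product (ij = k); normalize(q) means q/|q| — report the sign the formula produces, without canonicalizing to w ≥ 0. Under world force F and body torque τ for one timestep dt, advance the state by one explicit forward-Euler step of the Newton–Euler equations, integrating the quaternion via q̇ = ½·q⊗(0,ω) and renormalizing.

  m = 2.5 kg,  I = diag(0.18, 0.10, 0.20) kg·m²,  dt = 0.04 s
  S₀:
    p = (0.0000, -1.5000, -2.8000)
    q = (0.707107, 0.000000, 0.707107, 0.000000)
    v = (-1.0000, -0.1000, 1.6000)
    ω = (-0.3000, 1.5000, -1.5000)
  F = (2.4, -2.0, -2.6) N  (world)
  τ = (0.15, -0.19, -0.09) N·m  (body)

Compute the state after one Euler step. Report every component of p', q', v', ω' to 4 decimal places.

p' = p + v·dt = (-0.0400, -1.5040, -2.7360)
v' = v + a·dt = (-0.9616, -0.1320, 1.5584)
ω×(Iω) gyroscopic = (-0.2250, -0.0090, 0.0360)
(τ − ω×Iω)/I = (2.0833, -1.8100, -0.6300)
ω + α·dt = (-0.2167, 1.4276, -1.5252)
q⊗(0,ω) = (-1.0606605, -1.2727926, 1.0606605, -0.8485284)
updated quaternion q' = (0.6853, -0.0254, 0.7277, -0.0170)

p' = (-0.0400, -1.5040, -2.7360)
q' = (0.6853, -0.0254, 0.7277, -0.0170)
v' = (-0.9616, -0.1320, 1.5584)
ω' = (-0.2167, 1.4276, -1.5252)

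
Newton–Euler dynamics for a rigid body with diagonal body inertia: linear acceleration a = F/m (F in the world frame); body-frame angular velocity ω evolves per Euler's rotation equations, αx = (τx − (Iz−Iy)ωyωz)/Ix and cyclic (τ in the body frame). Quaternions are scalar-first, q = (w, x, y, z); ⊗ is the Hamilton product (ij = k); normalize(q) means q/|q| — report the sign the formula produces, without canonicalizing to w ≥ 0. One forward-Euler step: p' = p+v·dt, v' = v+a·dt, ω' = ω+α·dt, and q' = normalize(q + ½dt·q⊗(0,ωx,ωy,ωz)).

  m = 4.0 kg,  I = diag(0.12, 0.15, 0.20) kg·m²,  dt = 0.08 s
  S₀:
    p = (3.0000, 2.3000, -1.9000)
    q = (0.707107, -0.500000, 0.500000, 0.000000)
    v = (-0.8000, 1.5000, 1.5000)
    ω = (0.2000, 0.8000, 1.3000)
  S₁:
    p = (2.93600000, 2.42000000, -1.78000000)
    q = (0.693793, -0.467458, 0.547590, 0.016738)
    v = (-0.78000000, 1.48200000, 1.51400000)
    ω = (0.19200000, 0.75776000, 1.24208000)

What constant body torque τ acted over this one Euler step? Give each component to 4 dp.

Δω = ω₁−ω₀ = (-0.00800000, -0.04224000, -0.05792000)
τ = I·(Δω/dt) + ω₀×(Iω₀) = (0.0400, -0.1000, -0.1400)

τ = (0.0400, -0.1000, -0.1400)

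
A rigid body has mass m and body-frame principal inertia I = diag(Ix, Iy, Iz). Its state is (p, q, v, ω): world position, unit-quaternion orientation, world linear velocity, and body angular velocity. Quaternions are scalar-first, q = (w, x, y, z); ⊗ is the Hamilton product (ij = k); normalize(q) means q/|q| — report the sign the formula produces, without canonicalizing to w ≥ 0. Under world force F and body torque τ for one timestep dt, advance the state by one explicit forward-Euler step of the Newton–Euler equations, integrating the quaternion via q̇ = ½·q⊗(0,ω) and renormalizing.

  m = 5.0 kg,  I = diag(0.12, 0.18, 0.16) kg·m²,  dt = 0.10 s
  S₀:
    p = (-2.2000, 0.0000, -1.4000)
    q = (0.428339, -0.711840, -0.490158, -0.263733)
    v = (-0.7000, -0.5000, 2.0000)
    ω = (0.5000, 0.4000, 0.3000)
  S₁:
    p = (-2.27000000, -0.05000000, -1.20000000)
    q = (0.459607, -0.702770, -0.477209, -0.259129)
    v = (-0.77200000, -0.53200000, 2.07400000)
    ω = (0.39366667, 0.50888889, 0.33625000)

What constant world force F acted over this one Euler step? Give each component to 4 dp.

F = (-3.6000, -1.6000, 3.7000)

v₁ − v₀ = (-0.07200000, -0.03200000, 0.07400000)
applied force F = (-3.6000, -1.6000, 3.7000)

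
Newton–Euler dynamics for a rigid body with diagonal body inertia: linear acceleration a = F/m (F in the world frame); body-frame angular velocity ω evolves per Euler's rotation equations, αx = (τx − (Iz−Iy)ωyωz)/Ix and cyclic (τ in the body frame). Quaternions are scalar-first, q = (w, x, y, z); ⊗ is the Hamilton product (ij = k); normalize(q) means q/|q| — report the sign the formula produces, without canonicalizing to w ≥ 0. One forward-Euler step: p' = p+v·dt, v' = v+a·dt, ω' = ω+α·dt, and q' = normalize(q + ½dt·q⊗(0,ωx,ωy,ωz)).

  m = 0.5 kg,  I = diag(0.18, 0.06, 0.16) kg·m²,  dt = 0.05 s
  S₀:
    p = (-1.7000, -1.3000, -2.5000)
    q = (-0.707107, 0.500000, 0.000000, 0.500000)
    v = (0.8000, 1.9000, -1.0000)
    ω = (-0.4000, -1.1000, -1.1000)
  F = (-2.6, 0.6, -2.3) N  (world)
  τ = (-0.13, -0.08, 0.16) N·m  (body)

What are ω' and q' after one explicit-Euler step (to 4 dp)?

ω' = (-0.4697, -1.1740, -1.0335)
q' = (-0.6878, 0.5204, 0.0282, 0.5053)

ω×(Iω) gyroscopic = (0.1210, 0.0088, -0.0528)
(τ − ω×Iω)/I = (-1.3944, -1.4800, 1.3300)
ω + α·dt = (-0.4697, -1.1740, -1.0335)
q⊗(0,ω) = (0.7500000, 0.8328428, 1.1278177, 0.2278177)
q + ½dt·q⊗(0,ω), renormalized = (-0.6878, 0.5204, 0.0282, 0.5053)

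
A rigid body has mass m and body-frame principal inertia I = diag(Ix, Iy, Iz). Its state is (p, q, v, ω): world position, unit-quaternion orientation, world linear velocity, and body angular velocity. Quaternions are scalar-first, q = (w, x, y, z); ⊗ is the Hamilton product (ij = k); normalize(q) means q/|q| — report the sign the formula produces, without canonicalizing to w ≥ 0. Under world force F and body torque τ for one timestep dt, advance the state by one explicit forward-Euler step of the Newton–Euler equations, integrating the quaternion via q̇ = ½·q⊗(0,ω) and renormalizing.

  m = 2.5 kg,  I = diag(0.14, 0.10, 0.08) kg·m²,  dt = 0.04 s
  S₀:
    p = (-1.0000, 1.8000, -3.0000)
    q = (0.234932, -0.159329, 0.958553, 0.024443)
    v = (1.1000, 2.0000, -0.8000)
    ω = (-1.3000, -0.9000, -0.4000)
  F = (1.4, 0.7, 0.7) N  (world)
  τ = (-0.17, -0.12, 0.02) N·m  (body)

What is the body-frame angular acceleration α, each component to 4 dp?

gyro term ω×Iω = (-0.0072, 0.0312, -0.0468)
angular accel α = (-1.1629, -1.5120, 0.8350)

α = (-1.1629, -1.5120, 0.8350)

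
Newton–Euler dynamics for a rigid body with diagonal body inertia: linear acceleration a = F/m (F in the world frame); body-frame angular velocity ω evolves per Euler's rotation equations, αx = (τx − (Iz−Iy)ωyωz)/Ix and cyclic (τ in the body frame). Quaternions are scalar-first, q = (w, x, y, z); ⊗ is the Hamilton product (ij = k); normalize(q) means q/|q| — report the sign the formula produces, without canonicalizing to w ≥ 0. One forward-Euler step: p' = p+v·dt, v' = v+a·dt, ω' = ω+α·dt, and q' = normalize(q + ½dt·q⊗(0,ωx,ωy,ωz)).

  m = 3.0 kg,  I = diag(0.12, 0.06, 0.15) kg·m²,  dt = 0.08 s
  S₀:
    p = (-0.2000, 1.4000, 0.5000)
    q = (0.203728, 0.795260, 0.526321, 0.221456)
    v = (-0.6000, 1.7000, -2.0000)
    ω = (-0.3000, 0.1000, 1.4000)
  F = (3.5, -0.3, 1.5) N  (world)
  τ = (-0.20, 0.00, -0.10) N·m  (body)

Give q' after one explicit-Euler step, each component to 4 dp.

q' = (0.1984, 0.8201, 0.4792, 0.2420)

Hamilton product q⊗(0,ω) = (-0.1240925, 0.6535854, -1.1594280, 0.5226415)
q + ½dt·q⊗(0,ω), renormalized = (0.1984, 0.8201, 0.4792, 0.2420)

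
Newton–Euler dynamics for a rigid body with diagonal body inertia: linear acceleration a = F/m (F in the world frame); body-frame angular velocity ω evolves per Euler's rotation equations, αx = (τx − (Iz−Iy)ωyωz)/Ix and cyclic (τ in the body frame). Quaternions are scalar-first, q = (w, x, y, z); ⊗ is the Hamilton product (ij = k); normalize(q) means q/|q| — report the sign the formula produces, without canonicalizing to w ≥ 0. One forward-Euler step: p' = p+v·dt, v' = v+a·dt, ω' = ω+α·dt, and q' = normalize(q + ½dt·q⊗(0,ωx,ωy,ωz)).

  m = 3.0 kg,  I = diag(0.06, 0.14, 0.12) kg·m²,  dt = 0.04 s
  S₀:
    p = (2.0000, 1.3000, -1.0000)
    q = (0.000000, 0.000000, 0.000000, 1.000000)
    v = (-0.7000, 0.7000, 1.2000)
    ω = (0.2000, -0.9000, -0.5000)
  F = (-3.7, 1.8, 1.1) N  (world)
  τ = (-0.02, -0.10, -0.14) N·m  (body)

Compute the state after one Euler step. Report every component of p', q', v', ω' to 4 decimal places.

p' = (1.9720, 1.3280, -0.9520)
q' = (0.0100, 0.0180, 0.0040, 0.9998)
v' = (-0.7493, 0.7240, 1.2147)
ω' = (0.1927, -0.9303, -0.5419)

gyro term ω×Iω = (-0.0090, 0.0060, -0.0144)
angular accel α = (-0.1833, -0.7571, -1.0467)
ω' = ω + α·dt = (0.1927, -0.9303, -0.5419)
2q̇ = q⊗(0,ω) = (0.5000000, 0.9000000, 0.2000000, 0.0000000)
q' = normalize(q + ½dt·q⊗(0,ω)) = (0.0100, 0.0180, 0.0040, 0.9998)
p + v·dt = (1.9720, 1.3280, -0.9520)
new velocity v' = (-0.7493, 0.7240, 1.2147)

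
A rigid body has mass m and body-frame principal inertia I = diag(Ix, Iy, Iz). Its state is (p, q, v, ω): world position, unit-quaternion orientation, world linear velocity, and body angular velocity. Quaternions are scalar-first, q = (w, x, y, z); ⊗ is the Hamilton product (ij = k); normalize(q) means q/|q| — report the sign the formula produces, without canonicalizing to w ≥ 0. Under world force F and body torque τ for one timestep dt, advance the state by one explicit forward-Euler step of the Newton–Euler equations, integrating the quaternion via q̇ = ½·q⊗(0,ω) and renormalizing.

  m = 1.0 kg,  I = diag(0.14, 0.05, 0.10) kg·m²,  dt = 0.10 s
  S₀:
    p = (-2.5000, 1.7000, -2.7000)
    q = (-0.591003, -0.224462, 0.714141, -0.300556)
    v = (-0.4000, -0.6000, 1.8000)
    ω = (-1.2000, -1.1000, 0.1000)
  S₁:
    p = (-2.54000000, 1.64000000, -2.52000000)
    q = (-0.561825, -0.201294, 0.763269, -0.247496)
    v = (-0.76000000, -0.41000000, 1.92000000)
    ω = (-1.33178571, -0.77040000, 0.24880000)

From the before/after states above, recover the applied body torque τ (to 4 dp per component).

Δω = ω₁−ω₀ = (-0.13178571, 0.32960000, 0.14880000)
ω₀×(Iω₀) = (-0.0055, -0.0048, -0.1188)
I·α + gyro = (-0.1900, 0.1600, 0.0300)

τ = (-0.1900, 0.1600, 0.0300)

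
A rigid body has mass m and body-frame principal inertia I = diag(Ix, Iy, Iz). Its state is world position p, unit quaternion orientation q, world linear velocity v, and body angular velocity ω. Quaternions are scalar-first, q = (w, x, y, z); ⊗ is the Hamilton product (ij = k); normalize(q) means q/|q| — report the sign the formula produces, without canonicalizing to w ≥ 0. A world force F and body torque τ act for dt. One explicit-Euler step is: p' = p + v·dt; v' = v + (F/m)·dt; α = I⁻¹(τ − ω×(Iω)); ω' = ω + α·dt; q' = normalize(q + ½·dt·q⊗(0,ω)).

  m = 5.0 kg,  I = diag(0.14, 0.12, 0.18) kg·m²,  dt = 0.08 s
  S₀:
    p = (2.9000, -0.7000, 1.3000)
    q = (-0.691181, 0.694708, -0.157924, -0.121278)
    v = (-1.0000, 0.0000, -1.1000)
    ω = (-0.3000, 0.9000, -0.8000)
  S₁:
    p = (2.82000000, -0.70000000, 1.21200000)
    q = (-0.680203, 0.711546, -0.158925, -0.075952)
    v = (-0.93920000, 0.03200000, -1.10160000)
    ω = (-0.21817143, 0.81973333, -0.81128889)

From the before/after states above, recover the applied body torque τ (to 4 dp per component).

rate change Δω = (0.08182857, -0.08026667, -0.01128889)
precession coupling = (-0.0432, -0.0096, 0.0054)
τ = I·(Δω/dt) + ω₀×(Iω₀) = (0.1000, -0.1300, -0.0200)

τ = (0.1000, -0.1300, -0.0200)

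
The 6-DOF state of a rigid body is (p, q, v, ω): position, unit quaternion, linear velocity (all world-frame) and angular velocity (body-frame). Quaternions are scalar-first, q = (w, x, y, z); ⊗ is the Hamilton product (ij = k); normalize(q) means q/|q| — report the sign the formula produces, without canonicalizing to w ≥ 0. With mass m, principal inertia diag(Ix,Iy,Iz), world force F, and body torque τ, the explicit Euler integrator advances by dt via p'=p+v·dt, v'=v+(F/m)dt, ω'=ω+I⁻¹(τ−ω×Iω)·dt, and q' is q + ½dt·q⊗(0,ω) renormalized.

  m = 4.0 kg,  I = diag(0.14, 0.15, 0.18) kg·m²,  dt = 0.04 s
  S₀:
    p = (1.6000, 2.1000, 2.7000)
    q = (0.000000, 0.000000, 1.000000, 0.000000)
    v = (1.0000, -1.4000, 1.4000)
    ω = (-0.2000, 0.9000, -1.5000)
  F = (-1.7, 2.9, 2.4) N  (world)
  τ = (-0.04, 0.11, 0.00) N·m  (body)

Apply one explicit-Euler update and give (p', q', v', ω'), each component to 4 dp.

ω×(Iω) gyroscopic = (-0.0405, -0.0120, -0.0018)
(τ − ω×Iω)/I = (0.0036, 0.8133, 0.0100)
new body rate ω' = (-0.1999, 0.9325, -1.4996)
2q̇ = q⊗(0,ω) = (-0.9000000, -1.5000000, 0.0000000, 0.2000000)
q' = normalize(q + ½dt·q⊗(0,ω)) = (-0.0180, -0.0300, 0.9994, 0.0040)
p' = p + v·dt = (1.6400, 2.0440, 2.7560)
v' = v + a·dt = (0.9830, -1.3710, 1.4240)

p' = (1.6400, 2.0440, 2.7560)
q' = (-0.0180, -0.0300, 0.9994, 0.0040)
v' = (0.9830, -1.3710, 1.4240)
ω' = (-0.1999, 0.9325, -1.4996)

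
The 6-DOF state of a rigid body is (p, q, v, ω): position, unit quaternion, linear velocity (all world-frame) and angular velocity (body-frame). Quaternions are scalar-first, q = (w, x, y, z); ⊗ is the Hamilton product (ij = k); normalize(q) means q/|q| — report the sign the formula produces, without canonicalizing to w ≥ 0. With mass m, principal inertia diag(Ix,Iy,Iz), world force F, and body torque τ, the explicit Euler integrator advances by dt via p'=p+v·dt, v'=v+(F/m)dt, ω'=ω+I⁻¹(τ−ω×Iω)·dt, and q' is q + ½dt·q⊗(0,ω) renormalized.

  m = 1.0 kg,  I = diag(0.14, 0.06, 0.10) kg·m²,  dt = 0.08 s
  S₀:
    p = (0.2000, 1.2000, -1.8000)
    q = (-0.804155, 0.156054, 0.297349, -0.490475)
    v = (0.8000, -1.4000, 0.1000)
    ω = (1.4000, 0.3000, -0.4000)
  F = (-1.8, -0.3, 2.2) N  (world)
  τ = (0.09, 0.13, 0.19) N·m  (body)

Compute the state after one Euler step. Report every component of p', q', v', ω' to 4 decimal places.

a = F/m = (-1.8000, -0.3000, 2.2000)
new position p' = (0.2640, 1.0880, -1.7920)
v' = v + a·dt = (0.6560, -1.4240, 0.2760)
gyro term ω×Iω = (-0.0048, -0.0224, -0.0336)
(τ − ω×Iω)/I = (0.6771, 2.5400, 2.2360)
ω' = ω + α·dt = (1.4542, 0.5032, -0.2211)
q⊗(0,ω) = (-0.5038703, -1.0976141, -0.8654899, -0.0478104)
updated quaternion q' = (-0.8229, 0.1120, 0.2623, -0.4915)

p' = (0.2640, 1.0880, -1.7920)
q' = (-0.8229, 0.1120, 0.2623, -0.4915)
v' = (0.6560, -1.4240, 0.2760)
ω' = (1.4542, 0.5032, -0.2211)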